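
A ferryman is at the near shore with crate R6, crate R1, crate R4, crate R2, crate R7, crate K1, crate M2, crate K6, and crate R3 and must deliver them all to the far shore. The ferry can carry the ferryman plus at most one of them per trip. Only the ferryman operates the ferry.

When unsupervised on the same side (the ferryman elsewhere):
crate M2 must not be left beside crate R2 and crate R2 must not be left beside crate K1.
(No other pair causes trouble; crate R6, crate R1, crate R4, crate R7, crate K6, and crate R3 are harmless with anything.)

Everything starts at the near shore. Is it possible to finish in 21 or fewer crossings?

Yes

Yes — this plan uses 19 crossings (≤ 21):
1. Ferryman goes to the far shore with crate R2.
2. Ferryman goes back to the near shore alone.
3. Ferryman goes to the far shore with crate R6.
4. Ferryman goes back to the near shore alone.
5. Ferryman goes to the far shore with crate R1.
6. Ferryman goes back to the near shore alone.
7. Ferryman goes to the far shore with crate R4.
8. Ferryman goes back to the near shore alone.
9. Ferryman goes to the far shore with crate R7.
10. Ferryman goes back to the near shore alone.
11. Ferryman goes to the far shore with crate K1.
12. Ferryman goes back to the near shore with crate R2.
13. Ferryman goes to the far shore with crate M2.
14. Ferryman goes back to the near shore alone.
15. Ferryman goes to the far shore with crate K6.
16. Ferryman goes back to the near shore alone.
17. Ferryman goes to the far shore with crate R3.
18. Ferryman goes back to the near shore alone.
19. Ferryman goes to the far shore with crate R2.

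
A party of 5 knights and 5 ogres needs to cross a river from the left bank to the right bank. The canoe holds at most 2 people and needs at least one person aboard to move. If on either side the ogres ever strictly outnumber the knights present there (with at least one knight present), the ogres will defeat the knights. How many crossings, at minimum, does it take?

Following every safe sequence of crossings from the start, the most of the 10 that can be at the right bank as the canoe arrives there on crossings 1, 3, 5, 7 is 2, 3, 4, 5 respectively; the best ever achieved is 5 of 10.
From crossing 9 on, no configuration arises that was not already reachable earlier: only 13 distinct safe configurations (who is on which side, and where the canoe is) can ever be reached, none of them has everyone across, and every continuation just revisits them. They are: 0 knights + 0 ogres across (canoe back at the start); 0 knights + 1 ogre across (canoe there); 0 knights + 1 ogre across (canoe back at the start); 0 knights + 2 ogres across (canoe there); 0 knights + 2 ogres across (canoe back at the start); 0 knights + 3 ogres across (canoe there); 0 knights + 3 ogres across (canoe back at the start); 0 knights + 4 ogres across (canoe there); 0 knights + 4 ogres across (canoe back at the start); 0 knights + 5 ogres across (canoe there); 1 knight + 1 ogre across (canoe there); 1 knight + 1 ogre across (canoe back at the start); 2 knights + 2 ogres across (canoe there). So no valid plan exists.

impossible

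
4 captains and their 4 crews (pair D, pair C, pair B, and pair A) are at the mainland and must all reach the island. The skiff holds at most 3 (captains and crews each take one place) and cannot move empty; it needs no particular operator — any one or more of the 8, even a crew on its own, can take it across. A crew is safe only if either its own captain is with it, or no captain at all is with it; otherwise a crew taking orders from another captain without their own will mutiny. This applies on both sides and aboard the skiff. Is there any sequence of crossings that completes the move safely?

1. captain D and crew D cross → the island.
2. captain D crosses ← the mainland.
3. captain C, captain D, and crew C cross → the island.
4. captain D and crew D cross ← the mainland.
5. captain A, captain B, and captain D cross → the island.
6. crew C crosses ← the mainland.
7. crew C and crew D cross → the island.
8. crew D crosses ← the mainland.
9. crew A, crew B, and crew D cross → the island.

Yes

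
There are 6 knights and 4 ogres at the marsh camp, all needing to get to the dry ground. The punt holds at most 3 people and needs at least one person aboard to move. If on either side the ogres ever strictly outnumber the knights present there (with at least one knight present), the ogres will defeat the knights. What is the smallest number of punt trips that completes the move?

Counting alone: each trip to the dry ground takes at most 3 across and each return brings at least 1 back, so after t trips out (and t−1 returns) at most 3t − (t−1) of the 10 are across; that first reaches 10 at t = 5, so at least 9 crossings are needed.
The plan below uses exactly 9 crossings, so it is optimal:
1. 2 ogres → the dry ground.  (the marsh camp: 6K 2O; the dry ground: 0K 2O)
2. 1 ogre ← the marsh camp.  (the marsh camp: 6K 3O; the dry ground: 0K 1O)
3. 3 ogres → the dry ground.  (the marsh camp: 6K 0O; the dry ground: 0K 4O)
4. 1 ogre ← the marsh camp.  (the marsh camp: 6K 1O; the dry ground: 0K 3O)
5. 3 knights → the dry ground.  (the marsh camp: 3K 1O; the dry ground: 3K 3O)
6. 1 ogre ← the marsh camp.  (the marsh camp: 3K 2O; the dry ground: 3K 2O)
7. 1 knight and 2 ogres → the dry ground.  (the marsh camp: 2K 0O; the dry ground: 4K 4O)
8. 1 ogre ← the marsh camp.  (the marsh camp: 2K 1O; the dry ground: 4K 3O)
9. 2 knights and 1 ogre → the dry ground.  (the marsh camp: 0K 0O; the dry ground: 6K 4O)

9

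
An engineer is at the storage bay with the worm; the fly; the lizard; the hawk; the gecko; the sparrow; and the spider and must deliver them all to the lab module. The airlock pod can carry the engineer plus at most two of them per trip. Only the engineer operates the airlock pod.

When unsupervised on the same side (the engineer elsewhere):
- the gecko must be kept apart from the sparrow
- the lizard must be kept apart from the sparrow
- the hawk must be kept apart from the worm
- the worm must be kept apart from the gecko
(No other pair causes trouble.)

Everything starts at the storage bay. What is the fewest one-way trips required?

Counting alone: the engineer can take at most 2 across per trip to the lab module, so moving all 7 needs at least 4 loaded trips out, with a return between consecutive ones — at least 7 crossings.
The safety rule pushes this higher. Following every safe sequence of crossings, the most of the 7 that can be at the lab module as the airlock pod arrives there on crossing 7 is 6 — never all 7.
So no plan with fewer than 9 crossings exists, and this one achieves 9:
1. Engineer goes to the lab module with the sparrow and the worm.  [the storage bay: the fly, the gecko, the hawk, the lizard, the spider | the lab module: the sparrow, the worm]
2. Engineer goes back to the storage bay alone.  [the storage bay: the fly, the gecko, the hawk, the lizard, the spider | the lab module: the sparrow, the worm]
3. Engineer goes to the lab module with the fly.  [the storage bay: the gecko, the hawk, the lizard, the spider | the lab module: the fly, the sparrow, the worm]
4. Engineer goes back to the storage bay alone.  [the storage bay: the gecko, the hawk, the lizard, the spider | the lab module: the fly, the sparrow, the worm]
5. Engineer goes to the lab module with the hawk and the lizard.  [the storage bay: the gecko, the spider | the lab module: the fly, the hawk, the lizard, the sparrow, the worm]
6. Engineer goes back to the storage bay with the sparrow and the worm.  [the storage bay: the gecko, the sparrow, the spider, the worm | the lab module: the fly, the hawk, the lizard]
7. Engineer goes to the lab module with the gecko and the spider.  [the storage bay: the sparrow, the worm | the lab module: the fly, the gecko, the hawk, the lizard, the spider]
8. Engineer goes back to the storage bay alone.  [the storage bay: the sparrow, the worm | the lab module: the fly, the gecko, the hawk, the lizard, the spider]
9. Engineer goes to the lab module with the sparrow and the worm.  [the storage bay: — | the lab module: the fly, the gecko, the hawk, the lizard, the sparrow, the spider, the worm]

9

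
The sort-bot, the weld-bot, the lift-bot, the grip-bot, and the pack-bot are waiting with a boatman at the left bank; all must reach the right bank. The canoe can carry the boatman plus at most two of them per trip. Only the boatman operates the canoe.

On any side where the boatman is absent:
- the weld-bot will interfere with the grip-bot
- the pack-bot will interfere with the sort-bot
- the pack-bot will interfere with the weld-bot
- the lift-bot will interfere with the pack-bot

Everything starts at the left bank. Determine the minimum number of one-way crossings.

5

Counting alone: the boatman can take at most 2 across per trip to the right bank, so moving all 5 needs at least 3 loaded trips out, with a return between consecutive ones — at least 5 crossings.
The plan below uses exactly 5 crossings, so it is optimal:
1. Boatman goes to the right bank with the pack-bot and the weld-bot.
2. Boatman goes back to the left bank with the pack-bot.
3. Boatman goes to the right bank with the lift-bot and the sort-bot.
4. Boatman goes back to the left bank alone.
5. Boatman goes to the right bank with the grip-bot and the pack-bot.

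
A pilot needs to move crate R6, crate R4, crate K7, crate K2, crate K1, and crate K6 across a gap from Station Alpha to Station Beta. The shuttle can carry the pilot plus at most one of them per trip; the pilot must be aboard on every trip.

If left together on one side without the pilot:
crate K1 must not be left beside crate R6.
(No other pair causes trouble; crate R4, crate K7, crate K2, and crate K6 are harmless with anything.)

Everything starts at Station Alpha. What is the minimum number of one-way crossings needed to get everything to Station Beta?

Counting alone: the pilot can take at most 1 across per trip to Station Beta, so moving all 6 needs at least 6 loaded trips out, with a return between consecutive ones — at least 11 crossings.
The plan below uses exactly 11 crossings, so it is optimal:
1. Pilot goes to Station Beta with crate R6.
2. Pilot goes back to Station Alpha alone.
3. Pilot goes to Station Beta with crate R4.
4. Pilot goes back to Station Alpha alone.
5. Pilot goes to Station Beta with crate K7.
6. Pilot goes back to Station Alpha alone.
7. Pilot goes to Station Beta with crate K2.
8. Pilot goes back to Station Alpha alone.
9. Pilot goes to Station Beta with crate K6.
10. Pilot goes back to Station Alpha alone.
11. Pilot goes to Station Beta with crate K1.

11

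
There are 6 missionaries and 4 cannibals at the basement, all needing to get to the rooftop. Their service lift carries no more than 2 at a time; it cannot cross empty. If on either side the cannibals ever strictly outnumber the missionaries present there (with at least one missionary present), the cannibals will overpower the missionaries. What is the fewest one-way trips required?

17

Counting alone: each trip to the rooftop takes at most 2 across and each return brings at least 1 back, so after t trips out (and t−1 returns) at most 2t − (t−1) of the 10 are across; that first reaches 10 at t = 9, so at least 17 crossings are needed.
The plan below uses exactly 17 crossings, so it is optimal:
1. 2 cannibals → the rooftop.  (the basement: 6M 2C; the rooftop: 0M 2C)
2. 1 cannibal ← the basement.  (the basement: 6M 3C; the rooftop: 0M 1C)
3. 2 cannibals → the rooftop.  (the basement: 6M 1C; the rooftop: 0M 3C)
4. 1 cannibal ← the basement.  (the basement: 6M 2C; the rooftop: 0M 2C)
5. 2 missionaries → the rooftop.  (the basement: 4M 2C; the rooftop: 2M 2C)
6. 1 cannibal ← the basement.  (the basement: 4M 3C; the rooftop: 2M 1C)
7. 1 missionary and 1 cannibal → the rooftop.  (the basement: 3M 2C; the rooftop: 3M 2C)
8. 1 cannibal ← the basement.  (the basement: 3M 3C; the rooftop: 3M 1C)
9. 2 cannibals → the rooftop.  (the basement: 3M 1C; the rooftop: 3M 3C)
10. 1 cannibal ← the basement.  (the basement: 3M 2C; the rooftop: 3M 2C)
11. 1 missionary and 1 cannibal → the rooftop.  (the basement: 2M 1C; the rooftop: 4M 3C)
12. 1 cannibal ← the basement.  (the basement: 2M 2C; the rooftop: 4M 2C)
13. 2 cannibals → the rooftop.  (the basement: 2M 0C; the rooftop: 4M 4C)
14. 1 cannibal ← the basement.  (the basement: 2M 1C; the rooftop: 4M 3C)
15. 1 missionary and 1 cannibal → the rooftop.  (the basement: 1M 0C; the rooftop: 5M 4C)
16. 1 cannibal ← the basement.  (the basement: 1M 1C; the rooftop: 5M 3C)
17. 1 missionary and 1 cannibal → the rooftop.  (the basement: 0M 0C; the rooftop: 6M 4C)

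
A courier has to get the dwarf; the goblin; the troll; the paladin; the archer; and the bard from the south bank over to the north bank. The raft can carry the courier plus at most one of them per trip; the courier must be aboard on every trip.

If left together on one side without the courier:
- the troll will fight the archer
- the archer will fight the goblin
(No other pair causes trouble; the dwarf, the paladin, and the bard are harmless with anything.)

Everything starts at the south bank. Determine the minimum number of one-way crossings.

13

Counting alone: the courier can take at most 1 across per trip to the north bank, so moving all 6 needs at least 6 loaded trips out, with a return between consecutive ones — at least 11 crossings.
The safety rule pushes this higher. Following every safe sequence of crossings, the most of the 6 that can be at the north bank as the raft arrives there on crossing 11 is 5 — never all 6.
So no plan with fewer than 13 crossings exists, and this one achieves 13:
1. Courier goes to the north bank with the archer.
2. Courier goes back to the south bank alone.
3. Courier goes to the north bank with the dwarf.
4. Courier goes back to the south bank alone.
5. Courier goes to the north bank with the goblin.
6. Courier goes back to the south bank with the archer.
7. Courier goes to the north bank with the troll.
8. Courier goes back to the south bank alone.
9. Courier goes to the north bank with the paladin.
10. Courier goes back to the south bank alone.
11. Courier goes to the north bank with the bard.
12. Courier goes back to the south bank alone.
13. Courier goes to the north bank with the archer.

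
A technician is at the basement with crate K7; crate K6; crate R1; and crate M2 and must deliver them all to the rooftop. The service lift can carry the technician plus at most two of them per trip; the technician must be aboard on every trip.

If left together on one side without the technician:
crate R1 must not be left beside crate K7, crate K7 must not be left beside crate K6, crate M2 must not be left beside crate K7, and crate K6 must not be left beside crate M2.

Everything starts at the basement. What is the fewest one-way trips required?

5

Counting alone: the technician can take at most 2 across per trip to the rooftop, so moving all 4 needs at least 2 loaded trips out, with a return between consecutive ones — at least 3 crossings.
The safety rule pushes this higher. Following every safe sequence of crossings, the most of the 4 that can be at the rooftop as the service lift arrives there on crossing 3 is 3 — never all 4.
So no plan with fewer than 5 crossings exists, and this one achieves 5:
1. Technician goes to the rooftop with crate K6 and crate K7.  [the basement: crate M2, crate R1 | the rooftop: crate K6, crate K7]
2. Technician goes back to the basement with crate K7.  [the basement: crate K7, crate M2, crate R1 | the rooftop: crate K6]
3. Technician goes to the rooftop with crate K7 and crate R1.  [the basement: crate M2 | the rooftop: crate K6, crate K7, crate R1]
4. Technician goes back to the basement with crate K7.  [the basement: crate K7, crate M2 | the rooftop: crate K6, crate R1]
5. Technician goes to the rooftop with crate K7 and crate M2.  [the basement: — | the rooftop: crate K6, crate K7, crate M2, crate R1]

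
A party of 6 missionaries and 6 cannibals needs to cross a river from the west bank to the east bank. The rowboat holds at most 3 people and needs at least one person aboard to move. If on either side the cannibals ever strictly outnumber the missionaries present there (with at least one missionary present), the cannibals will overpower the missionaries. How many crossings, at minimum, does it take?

Following every safe sequence of crossings from the start, the most of the 12 that can be at the east bank as the rowboat arrives there on crossings 1, 3, 5 is 3, 5, 6 respectively; the best ever achieved is 6 of 12.
From crossing 7 on, no configuration arises that was not already reachable earlier: only 17 distinct safe configurations (who is on which side, and where the rowboat is) can ever be reached, none of them has everyone across, and every continuation just revisits them. They are: 0 missionaries + 0 cannibals across (rowboat back at the start); 0 missionaries + 1 cannibal across (rowboat there); 0 missionaries + 1 cannibal across (rowboat back at the start); 0 missionaries + 2 cannibals across (rowboat there); 0 missionaries + 2 cannibals across (rowboat back at the start); 0 missionaries + 3 cannibals across (rowboat there); 0 missionaries + 3 cannibals across (rowboat back at the start); 0 missionaries + 4 cannibals across (rowboat there); 0 missionaries + 4 cannibals across (rowboat back at the start); 0 missionaries + 5 cannibals across (rowboat there); 0 missionaries + 5 cannibals across (rowboat back at the start); 0 missionaries + 6 cannibals across (rowboat there); 1 missionary + 1 cannibal across (rowboat there); 1 missionary + 1 cannibal across (rowboat back at the start); 2 missionaries + 2 cannibals across (rowboat there); 2 missionaries + 2 cannibals across (rowboat back at the start); 3 missionaries + 3 cannibals across (rowboat there). So no valid plan exists.

impossible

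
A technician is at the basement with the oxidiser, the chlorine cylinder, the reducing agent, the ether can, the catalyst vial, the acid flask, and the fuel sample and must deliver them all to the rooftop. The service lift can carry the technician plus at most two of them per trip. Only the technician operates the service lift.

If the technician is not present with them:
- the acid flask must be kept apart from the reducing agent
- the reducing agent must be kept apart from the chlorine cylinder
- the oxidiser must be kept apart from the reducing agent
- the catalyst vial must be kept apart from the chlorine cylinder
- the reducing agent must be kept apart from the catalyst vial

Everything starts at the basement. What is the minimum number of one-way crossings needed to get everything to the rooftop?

11

Counting alone: the technician can take at most 2 across per trip to the rooftop, so moving all 7 needs at least 4 loaded trips out, with a return between consecutive ones — at least 7 crossings.
The safety rule pushes this higher. Following every safe sequence of crossings, the most of the 7 that can be at the rooftop as the service lift arrives there on crossings 7, 9 is 5, 6 respectively — never all 7.
So no plan with fewer than 11 crossings exists, and this one achieves 11:
1. Technician goes to the rooftop with the chlorine cylinder and the reducing agent.  [the basement: the acid flask, the catalyst vial, the ether can, the fuel sample, the oxidiser | the rooftop: the chlorine cylinder, the reducing agent]
2. Technician goes back to the basement with the chlorine cylinder.  [the basement: the acid flask, the catalyst vial, the chlorine cylinder, the ether can, the fuel sample, the oxidiser | the rooftop: the reducing agent]
3. Technician goes to the rooftop with the chlorine cylinder and the oxidiser.  [the basement: the acid flask, the catalyst vial, the ether can, the fuel sample | the rooftop: the chlorine cylinder, the oxidiser, the reducing agent]
4. Technician goes back to the basement with the reducing agent.  [the basement: the acid flask, the catalyst vial, the ether can, the fuel sample, the reducing agent | the rooftop: the chlorine cylinder, the oxidiser]
5. Technician goes to the rooftop with the ether can and the reducing agent.  [the basement: the acid flask, the catalyst vial, the fuel sample | the rooftop: the chlorine cylinder, the ether can, the oxidiser, the reducing agent]
6. Technician goes back to the basement with the reducing agent.  [the basement: the acid flask, the catalyst vial, the fuel sample, the reducing agent | the rooftop: the chlorine cylinder, the ether can, the oxidiser]
7. Technician goes to the rooftop with the acid flask and the reducing agent.  [the basement: the catalyst vial, the fuel sample | the rooftop: the acid flask, the chlorine cylinder, the ether can, the oxidiser, the reducing agent]
8. Technician goes back to the basement with the reducing agent.  [the basement: the catalyst vial, the fuel sample, the reducing agent | the rooftop: the acid flask, the chlorine cylinder, the ether can, the oxidiser]
9. Technician goes to the rooftop with the fuel sample and the reducing agent.  [the basement: the catalyst vial | the rooftop: the acid flask, the chlorine cylinder, the ether can, the fuel sample, the oxidiser, the reducing agent]
10. Technician goes back to the basement with the reducing agent.  [the basement: the catalyst vial, the reducing agent | the rooftop: the acid flask, the chlorine cylinder, the ether can, the fuel sample, the oxidiser]
11. Technician goes to the rooftop with the catalyst vial and the reducing agent.  [the basement: — | the rooftop: the acid flask, the catalyst vial, the chlorine cylinder, the ether can, the fuel sample, the oxidiser, the reducing agent]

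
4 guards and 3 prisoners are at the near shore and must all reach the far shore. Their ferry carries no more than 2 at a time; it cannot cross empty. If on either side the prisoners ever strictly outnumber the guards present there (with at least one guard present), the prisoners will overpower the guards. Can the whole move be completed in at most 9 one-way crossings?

No

Counting alone: each trip to the far shore takes at most 2 across and each return brings at least 1 back, so after t trips out (and t−1 returns) at most 2t − (t−1) of the 7 are across; that first reaches 7 at t = 6, so at least 11 crossings are needed.
Since 9 < 11, 9 crossings cannot be enough. (The shortest complete plan in fact takes 11:)
1. 2 prisoners → the far shore.  (the near shore: 4G 1P; the far shore: 0G 2P)
2. 1 prisoner ← the near shore.  (the near shore: 4G 2P; the far shore: 0G 1P)
3. 2 prisoners → the far shore.  (the near shore: 4G 0P; the far shore: 0G 3P)
4. 1 prisoner ← the near shore.  (the near shore: 4G 1P; the far shore: 0G 2P)
5. 2 guards → the far shore.  (the near shore: 2G 1P; the far shore: 2G 2P)
6. 1 prisoner ← the near shore.  (the near shore: 2G 2P; the far shore: 2G 1P)
7. 1 guard and 1 prisoner → the far shore.  (the near shore: 1G 1P; the far shore: 3G 2P)
8. 1 guard ← the near shore.  (the near shore: 2G 1P; the far shore: 2G 2P)
9. 1 guard and 1 prisoner → the far shore.  (the near shore: 1G 0P; the far shore: 3G 3P)
10. 1 prisoner ← the near shore.  (the near shore: 1G 1P; the far shore: 3G 2P)
11. 1 guard and 1 prisoner → the far shore.  (the near shore: 0G 0P; the far shore: 4G 3P)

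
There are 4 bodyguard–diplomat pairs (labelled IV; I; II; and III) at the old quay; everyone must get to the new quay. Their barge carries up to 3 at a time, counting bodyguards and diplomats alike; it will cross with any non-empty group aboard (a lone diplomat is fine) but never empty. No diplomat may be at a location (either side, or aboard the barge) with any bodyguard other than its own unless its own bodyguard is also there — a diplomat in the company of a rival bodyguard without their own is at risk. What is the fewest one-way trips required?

9

Counting alone: each trip to the new quay takes at most 3 across and each return brings at least 1 back, so after t trips out (and t−1 returns) at most 3t − (t−1) of the 8 are across; that first reaches 8 at t = 4, so at least 7 crossings are needed.
The safety rule pushes this higher. Following every safe sequence of crossings, the most of the 8 that can be at the new quay as the barge arrives there on crossing 7 is 7 — never all 8.
So no plan with fewer than 9 crossings exists, and this one achieves 9:
1. bodyguard IV and diplomat IV cross → the new quay.
2. bodyguard IV crosses ← the old quay.
3. bodyguard I, bodyguard IV, and diplomat I cross → the new quay.
4. bodyguard IV and diplomat IV cross ← the old quay.
5. bodyguard II, bodyguard III, and bodyguard IV cross → the new quay.
6. diplomat I crosses ← the old quay.
7. diplomat I and diplomat IV cross → the new quay.
8. diplomat IV crosses ← the old quay.
9. diplomat II, diplomat III, and diplomat IV cross → the new quay.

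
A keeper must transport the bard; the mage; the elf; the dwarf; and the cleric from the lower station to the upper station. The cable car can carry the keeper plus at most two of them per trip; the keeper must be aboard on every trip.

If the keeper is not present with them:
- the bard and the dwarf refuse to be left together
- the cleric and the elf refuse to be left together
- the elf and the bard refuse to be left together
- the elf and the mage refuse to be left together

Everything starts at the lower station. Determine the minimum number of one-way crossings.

5

Counting alone: the keeper can take at most 2 across per trip to the upper station, so moving all 5 needs at least 3 loaded trips out, with a return between consecutive ones — at least 5 crossings.
The plan below uses exactly 5 crossings, so it is optimal:
1. Keeper goes to the upper station with the bard and the elf.  [the lower station: the cleric, the dwarf, the mage | the upper station: the bard, the elf]
2. Keeper goes back to the lower station with the elf.  [the lower station: the cleric, the dwarf, the elf, the mage | the upper station: the bard]
3. Keeper goes to the upper station with the cleric and the mage.  [the lower station: the dwarf, the elf | the upper station: the bard, the cleric, the mage]
4. Keeper goes back to the lower station alone.  [the lower station: the dwarf, the elf | the upper station: the bard, the cleric, the mage]
5. Keeper goes to the upper station with the dwarf and the elf.  [the lower station: — | the upper station: the bard, the cleric, the dwarf, the elf, the mage]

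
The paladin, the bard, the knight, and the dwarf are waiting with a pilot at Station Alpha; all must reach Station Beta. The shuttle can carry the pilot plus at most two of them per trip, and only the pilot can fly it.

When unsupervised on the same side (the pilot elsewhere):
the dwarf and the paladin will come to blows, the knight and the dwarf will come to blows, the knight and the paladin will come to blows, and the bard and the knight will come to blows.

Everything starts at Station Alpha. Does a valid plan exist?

Yes

1. Pilot goes to Station Beta with the knight and the paladin.
2. Pilot goes back to Station Alpha with the paladin.
3. Pilot goes to Station Beta with the bard and the paladin.
4. Pilot goes back to Station Alpha with the knight.
5. Pilot goes to Station Beta with the dwarf and the knight.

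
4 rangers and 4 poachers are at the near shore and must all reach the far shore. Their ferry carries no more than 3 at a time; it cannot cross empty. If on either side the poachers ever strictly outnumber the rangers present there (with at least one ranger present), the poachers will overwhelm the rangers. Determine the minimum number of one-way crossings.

Counting alone: each trip to the far shore takes at most 3 across and each return brings at least 1 back, so after t trips out (and t−1 returns) at most 3t − (t−1) of the 8 are across; that first reaches 8 at t = 4, so at least 7 crossings are needed.
The safety rule pushes this higher. Following every safe sequence of crossings, the most of the 8 that can be at the far shore as the ferry arrives there on crossing 7 is 7 — never all 8.
So no plan with fewer than 9 crossings exists, and this one achieves 9:
1. 2 poachers → the far shore.  (the near shore: 4R 2P; the far shore: 0R 2P)
2. 1 poacher ← the near shore.  (the near shore: 4R 3P; the far shore: 0R 1P)
3. 3 poachers → the far shore.  (the near shore: 4R 0P; the far shore: 0R 4P)
4. 1 poacher ← the near shore.  (the near shore: 4R 1P; the far shore: 0R 3P)
5. 3 rangers → the far shore.  (the near shore: 1R 1P; the far shore: 3R 3P)
6. 1 ranger and 1 poacher ← the near shore.  (the near shore: 2R 2P; the far shore: 2R 2P)
7. 2 rangers → the far shore.  (the near shore: 0R 2P; the far shore: 4R 2P)
8. 1 poacher ← the near shore.  (the near shore: 0R 3P; the far shore: 4R 1P)
9. 3 poachers → the far shore.  (the near shore: 0R 0P; the far shore: 4R 4P)

9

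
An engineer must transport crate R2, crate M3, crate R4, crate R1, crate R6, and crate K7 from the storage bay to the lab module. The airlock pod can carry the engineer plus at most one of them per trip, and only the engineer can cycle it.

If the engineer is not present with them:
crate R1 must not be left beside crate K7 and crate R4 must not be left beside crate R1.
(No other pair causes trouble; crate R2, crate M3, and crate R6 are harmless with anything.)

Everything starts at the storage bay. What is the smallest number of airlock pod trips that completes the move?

13

Counting alone: the engineer can take at most 1 across per trip to the lab module, so moving all 6 needs at least 6 loaded trips out, with a return between consecutive ones — at least 11 crossings.
The safety rule pushes this higher. Following every safe sequence of crossings, the most of the 6 that can be at the lab module as the airlock pod arrives there on crossing 11 is 5 — never all 6.
So no plan with fewer than 13 crossings exists, and this one achieves 13:
1. Engineer goes to the lab module with crate R1.
2. Engineer goes back to the storage bay alone.
3. Engineer goes to the lab module with crate R2.
4. Engineer goes back to the storage bay alone.
5. Engineer goes to the lab module with crate M3.
6. Engineer goes back to the storage bay alone.
7. Engineer goes to the lab module with crate R4.
8. Engineer goes back to the storage bay with crate R1.
9. Engineer goes to the lab module with crate K7.
10. Engineer goes back to the storage bay alone.
11. Engineer goes to the lab module with crate R6.
12. Engineer goes back to the storage bay alone.
13. Engineer goes to the lab module with crate R1.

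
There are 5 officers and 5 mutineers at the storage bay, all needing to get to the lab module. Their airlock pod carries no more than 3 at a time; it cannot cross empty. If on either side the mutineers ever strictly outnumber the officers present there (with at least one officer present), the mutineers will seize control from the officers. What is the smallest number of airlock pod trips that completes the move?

Counting alone: each trip to the lab module takes at most 3 across and each return brings at least 1 back, so after t trips out (and t−1 returns) at most 3t − (t−1) of the 10 are across; that first reaches 10 at t = 5, so at least 9 crossings are needed.
The safety rule pushes this higher. Following every safe sequence of crossings, the most of the 10 that can be at the lab module as the airlock pod arrives there on crossing 9 is 9 — never all 10.
So no plan with fewer than 11 crossings exists, and this one achieves 11:
1. 2 mutineers → the lab module.  (the storage bay: 5O 3M; the lab module: 0O 2M)
2. 1 mutineer ← the storage bay.  (the storage bay: 5O 4M; the lab module: 0O 1M)
3. 3 mutineers → the lab module.  (the storage bay: 5O 1M; the lab module: 0O 4M)
4. 1 mutineer ← the storage bay.  (the storage bay: 5O 2M; the lab module: 0O 3M)
5. 3 officers → the lab module.  (the storage bay: 2O 2M; the lab module: 3O 3M)
6. 1 officer and 1 mutineer ← the storage bay.  (the storage bay: 3O 3M; the lab module: 2O 2M)
7. 3 officers → the lab module.  (the storage bay: 0O 3M; the lab module: 5O 2M)
8. 1 mutineer ← the storage bay.  (the storage bay: 0O 4M; the lab module: 5O 1M)
9. 2 mutineers → the lab module.  (the storage bay: 0O 2M; the lab module: 5O 3M)
10. 1 mutineer ← the storage bay.  (the storage bay: 0O 3M; the lab module: 5O 2M)
11. 3 mutineers → the lab module.  (the storage bay: 0O 0M; the lab module: 5O 5M)

11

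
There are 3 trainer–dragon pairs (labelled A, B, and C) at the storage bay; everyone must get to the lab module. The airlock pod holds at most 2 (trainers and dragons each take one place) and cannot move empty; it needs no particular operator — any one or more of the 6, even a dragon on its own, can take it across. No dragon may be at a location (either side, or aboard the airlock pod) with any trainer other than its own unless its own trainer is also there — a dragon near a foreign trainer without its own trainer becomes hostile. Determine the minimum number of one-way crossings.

11

Counting alone: each trip to the lab module takes at most 2 across and each return brings at least 1 back, so after t trips out (and t−1 returns) at most 2t − (t−1) of the 6 are across; that first reaches 6 at t = 5, so at least 9 crossings are needed.
The safety rule pushes this higher. Following every safe sequence of crossings, the most of the 6 that can be at the lab module as the airlock pod arrives there on crossing 9 is 5 — never all 6.
So no plan with fewer than 11 crossings exists, and this one achieves 11:
1. dragon A and trainer A cross → the lab module.
2. trainer A crosses ← the storage bay.
3. dragon B and dragon C cross → the lab module.
4. dragon A crosses ← the storage bay.
5. trainer B and trainer C cross → the lab module.
6. dragon B and trainer B cross ← the storage bay.
7. trainer A and trainer B cross → the lab module.
8. dragon C crosses ← the storage bay.
9. dragon A and dragon B cross → the lab module.
10. trainer C crosses ← the storage bay.
11. dragon C and trainer C cross → the lab module.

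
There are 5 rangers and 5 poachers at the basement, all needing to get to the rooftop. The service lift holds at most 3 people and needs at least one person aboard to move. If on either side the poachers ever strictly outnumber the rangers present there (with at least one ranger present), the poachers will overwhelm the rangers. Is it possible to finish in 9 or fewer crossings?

Counting alone: each trip to the rooftop takes at most 3 across and each return brings at least 1 back, so after t trips out (and t−1 returns) at most 3t − (t−1) of the 10 are across; that first reaches 10 at t = 5, so at least 9 crossings are needed.
The safety rule pushes this higher. Following every safe sequence of crossings, the most of the 10 that can be at the rooftop as the service lift arrives there on crossing 9 is 9 — never all 10.
So the move cannot be finished within 9 crossings. (The shortest complete plan takes 11:)
1. 2 poachers → the rooftop.  (the basement: 5R 3P; the rooftop: 0R 2P)
2. 1 poacher ← the basement.  (the basement: 5R 4P; the rooftop: 0R 1P)
3. 3 poachers → the rooftop.  (the basement: 5R 1P; the rooftop: 0R 4P)
4. 1 poacher ← the basement.  (the basement: 5R 2P; the rooftop: 0R 3P)
5. 3 rangers → the rooftop.  (the basement: 2R 2P; the rooftop: 3R 3P)
6. 1 ranger and 1 poacher ← the basement.  (the basement: 3R 3P; the rooftop: 2R 2P)
7. 3 rangers → the rooftop.  (the basement: 0R 3P; the rooftop: 5R 2P)
8. 1 poacher ← the basement.  (the basement: 0R 4P; the rooftop: 5R 1P)
9. 2 poachers → the rooftop.  (the basement: 0R 2P; the rooftop: 5R 3P)
10. 1 poacher ← the basement.  (the basement: 0R 3P; the rooftop: 5R 2P)
11. 3 poachers → the rooftop.  (the basement: 0R 0P; the rooftop: 5R 5P)

No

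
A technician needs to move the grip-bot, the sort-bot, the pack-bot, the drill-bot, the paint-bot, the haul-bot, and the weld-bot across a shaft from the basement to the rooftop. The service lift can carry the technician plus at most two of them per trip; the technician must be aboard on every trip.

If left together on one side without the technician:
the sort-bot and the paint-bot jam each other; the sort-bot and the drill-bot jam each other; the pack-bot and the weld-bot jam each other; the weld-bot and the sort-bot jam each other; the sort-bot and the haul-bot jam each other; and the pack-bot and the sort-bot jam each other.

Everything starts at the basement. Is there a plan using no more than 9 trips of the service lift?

No

Counting alone: the technician can take at most 2 across per trip to the rooftop, so moving all 7 needs at least 4 loaded trips out, with a return between consecutive ones — at least 7 crossings.
The safety rule pushes this higher. Following every safe sequence of crossings, the most of the 7 that can be at the rooftop as the service lift arrives there on crossings 7, 9 is 5, 6 respectively — never all 7.
So the move cannot be finished within 9 crossings. (The shortest complete plan takes 11:)
1. Technician goes to the rooftop with the pack-bot and the sort-bot.
2. Technician goes back to the basement with the sort-bot.
3. Technician goes to the rooftop with the grip-bot and the sort-bot.
4. Technician goes back to the basement with the sort-bot.
5. Technician goes to the rooftop with the drill-bot and the sort-bot.
6. Technician goes back to the basement with the sort-bot.
7. Technician goes to the rooftop with the paint-bot and the sort-bot.
8. Technician goes back to the basement with the sort-bot.
9. Technician goes to the rooftop with the haul-bot and the sort-bot.
10. Technician goes back to the basement with the sort-bot.
11. Technician goes to the rooftop with the sort-bot and the weld-bot.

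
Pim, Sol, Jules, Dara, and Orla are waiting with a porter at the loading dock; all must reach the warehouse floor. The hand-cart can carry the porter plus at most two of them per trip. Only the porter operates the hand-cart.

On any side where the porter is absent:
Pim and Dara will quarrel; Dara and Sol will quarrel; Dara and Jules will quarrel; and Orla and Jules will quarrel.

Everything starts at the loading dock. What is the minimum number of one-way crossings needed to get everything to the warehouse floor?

5

Counting alone: the porter can take at most 2 across per trip to the warehouse floor, so moving all 5 needs at least 3 loaded trips out, with a return between consecutive ones — at least 5 crossings.
The plan below uses exactly 5 crossings, so it is optimal:
1. Porter goes to the warehouse floor with Dara and Jules.  [the loading dock: Orla, Pim, Sol | the warehouse floor: Dara, Jules]
2. Porter goes back to the loading dock with Dara.  [the loading dock: Dara, Orla, Pim, Sol | the warehouse floor: Jules]
3. Porter goes to the warehouse floor with Pim and Sol.  [the loading dock: Dara, Orla | the warehouse floor: Jules, Pim, Sol]
4. Porter goes back to the loading dock alone.  [the loading dock: Dara, Orla | the warehouse floor: Jules, Pim, Sol]
5. Porter goes to the warehouse floor with Dara and Orla.  [the loading dock: — | the warehouse floor: Dara, Jules, Orla, Pim, Sol]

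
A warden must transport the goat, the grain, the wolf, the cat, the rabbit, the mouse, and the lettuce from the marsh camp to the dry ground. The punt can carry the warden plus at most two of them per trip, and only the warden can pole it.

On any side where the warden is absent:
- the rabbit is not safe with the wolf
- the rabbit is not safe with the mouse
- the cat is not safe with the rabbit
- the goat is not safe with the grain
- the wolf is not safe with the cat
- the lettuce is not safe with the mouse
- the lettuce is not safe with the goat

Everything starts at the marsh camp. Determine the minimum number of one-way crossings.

impossible

Whatever the first load, the items left behind include a forbidden pair without the warden. No opening move is safe, so no plan exists.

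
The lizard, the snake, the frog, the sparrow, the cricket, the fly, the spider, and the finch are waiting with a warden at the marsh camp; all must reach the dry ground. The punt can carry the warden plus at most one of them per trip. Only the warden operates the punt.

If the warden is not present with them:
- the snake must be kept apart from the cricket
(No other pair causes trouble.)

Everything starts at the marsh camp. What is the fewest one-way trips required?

15

Counting alone: the warden can take at most 1 across per trip to the dry ground, so moving all 8 needs at least 8 loaded trips out, with a return between consecutive ones — at least 15 crossings.
The plan below uses exactly 15 crossings, so it is optimal:
1. Warden goes to the dry ground with the snake.  [the marsh camp: the cricket, the finch, the fly, the frog, the lizard, the sparrow, the spider | the dry ground: the snake]
2. Warden goes back to the marsh camp alone.  [the marsh camp: the cricket, the finch, the fly, the frog, the lizard, the sparrow, the spider | the dry ground: the snake]
3. Warden goes to the dry ground with the lizard.  [the marsh camp: the cricket, the finch, the fly, the frog, the sparrow, the spider | the dry ground: the lizard, the snake]
4. Warden goes back to the marsh camp alone.  [the marsh camp: the cricket, the finch, the fly, the frog, the sparrow, the spider | the dry ground: the lizard, the snake]
5. Warden goes to the dry ground with the frog.  [the marsh camp: the cricket, the finch, the fly, the sparrow, the spider | the dry ground: the frog, the lizard, the snake]
6. Warden goes back to the marsh camp alone.  [the marsh camp: the cricket, the finch, the fly, the sparrow, the spider | the dry ground: the frog, the lizard, the snake]
7. Warden goes to the dry ground with the sparrow.  [the marsh camp: the cricket, the finch, the fly, the spider | the dry ground: the frog, the lizard, the snake, the sparrow]
8. Warden goes back to the marsh camp alone.  [the marsh camp: the cricket, the finch, the fly, the spider | the dry ground: the frog, the lizard, the snake, the sparrow]
9. Warden goes to the dry ground with the fly.  [the marsh camp: the cricket, the finch, the spider | the dry ground: the fly, the frog, the lizard, the snake, the sparrow]
10. Warden goes back to the marsh camp alone.  [the marsh camp: the cricket, the finch, the spider | the dry ground: the fly, the frog, the lizard, the snake, the sparrow]
11. Warden goes to the dry ground with the spider.  [the marsh camp: the cricket, the finch | the dry ground: the fly, the frog, the lizard, the snake, the sparrow, the spider]
12. Warden goes back to the marsh camp alone.  [the marsh camp: the cricket, the finch | the dry ground: the fly, the frog, the lizard, the snake, the sparrow, the spider]
13. Warden goes to the dry ground with the finch.  [the marsh camp: the cricket | the dry ground: the finch, the fly, the frog, the lizard, the snake, the sparrow, the spider]
14. Warden goes back to the marsh camp alone.  [the marsh camp: the cricket | the dry ground: the finch, the fly, the frog, the lizard, the snake, the sparrow, the spider]
15. Warden goes to the dry ground with the cricket.  [the marsh camp: — | the dry ground: the cricket, the finch, the fly, the frog, the lizard, the snake, the sparrow, the spider]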